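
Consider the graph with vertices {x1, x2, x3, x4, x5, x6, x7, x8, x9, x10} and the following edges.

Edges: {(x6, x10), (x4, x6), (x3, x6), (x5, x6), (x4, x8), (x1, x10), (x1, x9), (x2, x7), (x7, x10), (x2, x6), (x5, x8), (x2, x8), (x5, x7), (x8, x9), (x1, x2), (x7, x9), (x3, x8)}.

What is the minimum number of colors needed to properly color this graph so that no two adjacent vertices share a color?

2

x1 and x2 are adjacent, so at least 2 colors are needed.
One proper 2-coloring: x1=1, x2=2, x3=2, x4=2, x5=2, x6=1, x7=1, x8=1, x9=2, x10=2. Every edge joins two different colors.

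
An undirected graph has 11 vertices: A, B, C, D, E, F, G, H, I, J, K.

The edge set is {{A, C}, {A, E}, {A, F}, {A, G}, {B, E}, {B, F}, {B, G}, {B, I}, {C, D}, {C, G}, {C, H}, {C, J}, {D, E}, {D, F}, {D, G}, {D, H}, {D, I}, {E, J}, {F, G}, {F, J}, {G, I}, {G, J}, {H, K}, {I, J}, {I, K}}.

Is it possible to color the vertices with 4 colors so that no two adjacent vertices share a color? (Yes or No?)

Yes

The chromatic number is 3. A, C, G form a triangle, so at least 3 colors are needed.
One proper 3-coloring: A=2, B=2, C=3, D=2, E=1, F=3, G=1, H=1, I=3, J=2, K=2.
Since 4 ≥ 3, a proper 4-coloring certainly exists.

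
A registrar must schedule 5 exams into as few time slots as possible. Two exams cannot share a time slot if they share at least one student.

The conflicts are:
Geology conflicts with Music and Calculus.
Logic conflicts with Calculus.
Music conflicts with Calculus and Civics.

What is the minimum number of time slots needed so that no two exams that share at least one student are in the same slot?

3

Geology, Music, Calculus pairwise conflict, so at least 3 time slots are needed.
3 time slots suffice: Geology=3, Logic=1, Music=1, Calculus=2, Civics=2. No two conflicting exams share a time slot.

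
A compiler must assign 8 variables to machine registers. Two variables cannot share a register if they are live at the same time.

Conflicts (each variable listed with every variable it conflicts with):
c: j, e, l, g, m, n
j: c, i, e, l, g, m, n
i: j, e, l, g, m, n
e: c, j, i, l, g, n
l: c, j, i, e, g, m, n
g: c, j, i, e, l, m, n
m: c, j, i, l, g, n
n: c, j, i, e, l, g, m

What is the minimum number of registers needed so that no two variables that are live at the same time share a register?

c, j, e, l, g, n pairwise conflict, so at least 6 registers are needed.
6 registers suffice: register 1 → {g}; register 2 → {l}; register 3 → {n}; register 4 → {j}; register 5 → {e, m}; register 6 → {c, i}. Every pair that conflicts lands in different registers.

6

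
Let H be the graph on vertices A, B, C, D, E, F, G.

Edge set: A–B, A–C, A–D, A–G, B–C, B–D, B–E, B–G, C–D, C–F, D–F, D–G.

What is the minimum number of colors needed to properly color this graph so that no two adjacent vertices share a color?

A, B, D, G are pairwise adjacent (a clique of size 4), so at least 4 colors are needed.
One proper 4-coloring: A=4, B=1, C=3, D=2, E=2, F=1, G=3. Each edge has distinct colors on its endpoints.

4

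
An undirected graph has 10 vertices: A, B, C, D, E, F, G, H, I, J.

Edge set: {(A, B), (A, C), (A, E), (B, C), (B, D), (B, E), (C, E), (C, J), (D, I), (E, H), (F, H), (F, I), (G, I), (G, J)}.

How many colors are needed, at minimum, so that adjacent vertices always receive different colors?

4

A, B, C, E form a clique, so at least 4 colors are needed.
4 colors suffice: color red → {E, I, J}; color blue → {C, D, F, G}; color green → {B, H}; color yellow → {A}. No two adjacent vertices share a color.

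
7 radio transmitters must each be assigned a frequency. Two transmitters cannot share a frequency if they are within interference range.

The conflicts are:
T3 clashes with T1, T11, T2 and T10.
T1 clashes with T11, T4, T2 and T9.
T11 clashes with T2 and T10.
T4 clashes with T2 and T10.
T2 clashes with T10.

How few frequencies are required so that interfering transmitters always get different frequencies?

T3, T11, T2, T10 all conflict with each other, so at least 4 frequencies are needed.
4 frequencies suffice: T3=3, T1=1, T11=4, T4=3, T2=2, T9=2, T10=1. Every pair that conflicts lands in different frequencies.

4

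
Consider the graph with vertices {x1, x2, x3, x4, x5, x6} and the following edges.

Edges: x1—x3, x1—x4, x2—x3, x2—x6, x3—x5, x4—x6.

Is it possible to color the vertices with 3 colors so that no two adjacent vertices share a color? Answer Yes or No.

Yes

The chromatic number is 3. The cycle x4-x1-x3-x2-x6-x4 has odd length 5, so it cannot be 2-colored; at least 3 colors are needed.
3 colors suffice: x1=3, x2=2, x3=1, x4=2, x5=2, x6=1.
That is already a proper 3-coloring.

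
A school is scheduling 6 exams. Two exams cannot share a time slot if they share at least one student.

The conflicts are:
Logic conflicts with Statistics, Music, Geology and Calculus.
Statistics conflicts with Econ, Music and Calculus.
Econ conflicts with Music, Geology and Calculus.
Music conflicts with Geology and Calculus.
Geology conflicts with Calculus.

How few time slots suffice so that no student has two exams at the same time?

4

Logic, Statistics, Music, Calculus pairwise conflict, so at least 4 time slots are needed.
A valid assignment using 4 time slots: Logic=3, Statistics=4, Econ=3, Music=1, Geology=4, Calculus=2. Every pair that conflicts lands in different time slots.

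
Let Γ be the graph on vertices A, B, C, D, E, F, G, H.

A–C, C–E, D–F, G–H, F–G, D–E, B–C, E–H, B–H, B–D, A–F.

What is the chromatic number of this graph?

3

The cycle C-E-D-F-A-C has odd length 5, so it cannot be 2-colored; at least 3 colors are needed.
One proper 3-coloring: A=3, B=2, C=1, D=1, E=2, F=2, G=3, H=1. No two adjacent vertices share a color.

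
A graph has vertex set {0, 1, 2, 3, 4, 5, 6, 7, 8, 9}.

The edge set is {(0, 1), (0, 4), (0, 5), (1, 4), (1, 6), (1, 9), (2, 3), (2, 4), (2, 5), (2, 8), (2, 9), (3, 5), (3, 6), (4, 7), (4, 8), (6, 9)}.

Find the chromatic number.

3

2, 3, 5 form a triangle, so at least 3 colors are needed.
3 colors suffice: color a → {4, 5, 6}; color b → {1, 2, 7}; color c → {0, 3, 8, 9}. No two adjacent vertices share a color.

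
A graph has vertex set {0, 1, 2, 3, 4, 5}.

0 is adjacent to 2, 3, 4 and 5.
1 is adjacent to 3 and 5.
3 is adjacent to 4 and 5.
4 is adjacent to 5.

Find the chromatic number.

0, 3, 4, 5 form a clique, so at least 4 colors are needed.
A valid assignment using 4 colors: 0=blue, 1=blue, 2=red, 3=red, 4=yellow, 5=green. Each edge has distinct colors on its endpoints.

4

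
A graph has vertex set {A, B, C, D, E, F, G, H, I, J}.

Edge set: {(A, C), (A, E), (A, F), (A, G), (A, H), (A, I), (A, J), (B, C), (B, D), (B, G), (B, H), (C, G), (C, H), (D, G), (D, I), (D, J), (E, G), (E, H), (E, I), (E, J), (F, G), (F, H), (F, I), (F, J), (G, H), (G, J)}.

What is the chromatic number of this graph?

4

A, E, G, H are mutually adjacent (a clique of size 4), so at least 4 colors are needed.
4 colors suffice: color 1 → {G, I}; color 2 → {A, B}; color 3 → {H, J}; color 4 → {C, D, E, F}. No two adjacent vertices share a color.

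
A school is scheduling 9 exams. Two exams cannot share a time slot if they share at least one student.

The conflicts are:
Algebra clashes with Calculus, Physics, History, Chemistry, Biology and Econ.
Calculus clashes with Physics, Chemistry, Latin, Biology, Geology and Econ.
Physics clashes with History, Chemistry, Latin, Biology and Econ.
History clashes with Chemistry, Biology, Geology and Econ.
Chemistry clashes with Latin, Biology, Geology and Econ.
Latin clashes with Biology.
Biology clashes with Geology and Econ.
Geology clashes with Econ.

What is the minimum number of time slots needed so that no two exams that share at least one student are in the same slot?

6

Algebra, Calculus, Physics, Chemistry, Biology, Econ are mutually in conflict, so at least 6 time slots are needed.
A valid assignment using 6 time slots: Algebra=6, Calculus=5, Physics=4, History=5, Chemistry=2, Latin=3, Biology=1, Geology=4, Econ=3. Every pair that conflicts lands in different time slots.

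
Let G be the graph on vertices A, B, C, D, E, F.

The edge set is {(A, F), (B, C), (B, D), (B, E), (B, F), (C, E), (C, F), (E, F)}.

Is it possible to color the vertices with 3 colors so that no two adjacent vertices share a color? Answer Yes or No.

B, C, E, F are pairwise adjacent (a clique of size 4), so at least 4 colors are needed.
So 3 colors are not enough.

No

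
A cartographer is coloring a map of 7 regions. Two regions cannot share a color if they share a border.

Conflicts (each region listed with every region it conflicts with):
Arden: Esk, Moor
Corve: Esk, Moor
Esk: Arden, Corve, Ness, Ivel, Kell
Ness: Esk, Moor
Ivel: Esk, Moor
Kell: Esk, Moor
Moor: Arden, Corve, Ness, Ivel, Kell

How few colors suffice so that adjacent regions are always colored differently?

2

Corve and Esk conflict, so at least 2 colors are needed.
2 colors suffice: Arden=2, Corve=2, Esk=1, Ness=2, Ivel=2, Kell=2, Moor=1. Every pair that conflicts lands in different colors.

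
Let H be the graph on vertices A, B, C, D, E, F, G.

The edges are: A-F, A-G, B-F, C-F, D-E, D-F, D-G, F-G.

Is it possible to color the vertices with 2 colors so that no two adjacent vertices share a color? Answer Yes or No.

A, F, G are pairwise adjacent, so at least 3 colors are needed.
So 2 colors are not enough.

No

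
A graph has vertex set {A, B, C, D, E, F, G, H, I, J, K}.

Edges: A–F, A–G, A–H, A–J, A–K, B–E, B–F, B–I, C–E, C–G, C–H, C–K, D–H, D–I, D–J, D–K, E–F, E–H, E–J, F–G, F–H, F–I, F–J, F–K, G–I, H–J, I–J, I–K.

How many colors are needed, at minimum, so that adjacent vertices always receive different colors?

4

A, F, H, J are mutually adjacent (a clique of size 4), so at least 4 colors are needed.
One proper 4-coloring: A=4, B=3, C=1, D=1, E=4, F=1, G=3, H=2, I=2, J=3, K=3. Each edge has distinct colors on its endpoints.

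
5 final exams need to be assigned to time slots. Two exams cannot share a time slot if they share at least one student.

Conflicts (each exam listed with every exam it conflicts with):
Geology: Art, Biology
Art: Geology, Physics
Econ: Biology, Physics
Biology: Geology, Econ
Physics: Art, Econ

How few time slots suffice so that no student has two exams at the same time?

The cycle Art-Geology-Biology-Econ-Physics-Art has odd length 5, so it cannot be 2-colored; at least 3 time slots are needed.
A valid assignment using 3 time slots: Geology=2, Art=1, Econ=2, Biology=1, Physics=3. No two conflicting exams share a time slot.

3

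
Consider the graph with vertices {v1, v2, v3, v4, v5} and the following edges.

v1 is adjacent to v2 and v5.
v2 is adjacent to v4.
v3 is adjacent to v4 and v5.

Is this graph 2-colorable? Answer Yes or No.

The cycle v3-v4-v2-v1-v5-v3 has odd length 5, so it cannot be 2-colored; at least 3 colors are needed.
So 2 colors are not enough.

No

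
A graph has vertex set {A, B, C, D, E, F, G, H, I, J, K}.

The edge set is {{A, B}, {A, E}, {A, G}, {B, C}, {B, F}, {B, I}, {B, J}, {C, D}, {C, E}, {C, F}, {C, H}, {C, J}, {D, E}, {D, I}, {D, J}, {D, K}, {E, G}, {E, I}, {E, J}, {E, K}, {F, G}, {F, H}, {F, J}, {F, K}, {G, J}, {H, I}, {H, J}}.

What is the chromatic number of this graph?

4

C, F, H, J are mutually adjacent (a clique of size 4), so at least 4 colors are needed.
4 colors suffice: color red → {A, I, J, K}; color blue → {E, F}; color green → {C, G}; color yellow → {B, D, H}. Every edge joins two different colors.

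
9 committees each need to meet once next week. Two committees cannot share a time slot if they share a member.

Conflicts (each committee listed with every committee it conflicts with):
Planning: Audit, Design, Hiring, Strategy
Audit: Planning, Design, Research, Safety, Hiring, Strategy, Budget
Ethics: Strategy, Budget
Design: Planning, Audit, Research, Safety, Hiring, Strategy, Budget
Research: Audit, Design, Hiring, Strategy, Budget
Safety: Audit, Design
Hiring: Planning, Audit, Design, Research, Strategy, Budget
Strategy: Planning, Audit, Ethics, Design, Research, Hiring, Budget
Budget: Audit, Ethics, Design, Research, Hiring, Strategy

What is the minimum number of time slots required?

6

Audit, Design, Research, Hiring, Strategy, Budget all conflict with each other, so at least 6 time slots are needed.
6 time slots suffice: time slot 1 → {Safety, Strategy}; time slot 2 → {Ethics, Design}; time slot 3 → {Audit}; time slot 4 → {Hiring}; time slot 5 → {Planning, Budget}; time slot 6 → {Research}. Every pair that conflicts lands in different time slots.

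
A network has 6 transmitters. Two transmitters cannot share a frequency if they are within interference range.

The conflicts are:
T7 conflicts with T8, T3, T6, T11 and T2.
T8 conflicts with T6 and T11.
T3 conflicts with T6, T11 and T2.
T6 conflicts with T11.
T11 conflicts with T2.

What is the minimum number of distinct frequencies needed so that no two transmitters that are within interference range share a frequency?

4

T7, T3, T11, T2 all conflict with each other, so at least 4 frequencies are needed.
4 frequencies suffice: frequency 1 → {T11}; frequency 2 → {T7}; frequency 3 → {T8, T3}; frequency 4 → {T6, T2}. Each listed conflict is separated.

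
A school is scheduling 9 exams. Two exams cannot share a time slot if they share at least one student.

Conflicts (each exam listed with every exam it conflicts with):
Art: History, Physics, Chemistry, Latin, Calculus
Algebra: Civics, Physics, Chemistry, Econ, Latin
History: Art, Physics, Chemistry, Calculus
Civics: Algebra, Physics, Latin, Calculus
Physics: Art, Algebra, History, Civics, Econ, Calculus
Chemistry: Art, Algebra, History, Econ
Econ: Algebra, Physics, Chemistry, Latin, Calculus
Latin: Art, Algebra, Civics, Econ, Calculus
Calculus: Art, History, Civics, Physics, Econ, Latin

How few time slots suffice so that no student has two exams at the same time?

4

Art, History, Physics, Calculus all conflict with each other, so at least 4 time slots are needed.
4 time slots suffice: time slot 1 → {Algebra, Calculus}; time slot 2 → {Physics, Chemistry, Latin}; time slot 3 → {Art, Civics, Econ}; time slot 4 → {History}. Each listed conflict is separated.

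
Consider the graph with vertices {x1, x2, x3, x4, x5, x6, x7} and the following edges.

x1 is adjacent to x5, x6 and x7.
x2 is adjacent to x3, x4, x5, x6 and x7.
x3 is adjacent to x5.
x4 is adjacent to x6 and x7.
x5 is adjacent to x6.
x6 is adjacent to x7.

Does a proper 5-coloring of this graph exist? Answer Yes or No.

The chromatic number is 4. x2, x4, x6, x7 are pairwise adjacent (a clique of size 4), so at least 4 colors are needed.
4 colors suffice: x1=1, x2=1, x3=2, x4=4, x5=3, x6=2, x7=3.
Since 5 ≥ 4, a proper 5-coloring certainly exists.

Yes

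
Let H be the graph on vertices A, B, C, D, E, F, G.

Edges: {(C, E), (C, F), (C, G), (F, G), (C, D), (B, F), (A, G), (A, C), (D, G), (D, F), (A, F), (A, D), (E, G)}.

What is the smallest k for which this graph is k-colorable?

5

A, C, D, F, G form a clique, so at least 5 colors are needed.
5 colors suffice: color 1 → {B, G}; color 2 → {C}; color 3 → {E, F}; color 4 → {D}; color 5 → {A}. No two adjacent vertices share a color.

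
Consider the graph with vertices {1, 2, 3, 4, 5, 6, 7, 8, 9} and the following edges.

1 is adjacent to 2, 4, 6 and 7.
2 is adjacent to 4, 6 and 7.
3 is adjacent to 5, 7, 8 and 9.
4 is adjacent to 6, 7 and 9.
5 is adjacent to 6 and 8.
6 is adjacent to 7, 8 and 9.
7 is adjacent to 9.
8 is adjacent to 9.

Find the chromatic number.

1, 2, 4, 6, 7 are mutually adjacent (a clique of size 5), so at least 5 colors are needed.
5 colors suffice: color red → {3, 6}; color blue → {7, 8}; color green → {4, 5}; color yellow → {1, 9}; color purple → {2}. Each edge has distinct colors on its endpoints.

5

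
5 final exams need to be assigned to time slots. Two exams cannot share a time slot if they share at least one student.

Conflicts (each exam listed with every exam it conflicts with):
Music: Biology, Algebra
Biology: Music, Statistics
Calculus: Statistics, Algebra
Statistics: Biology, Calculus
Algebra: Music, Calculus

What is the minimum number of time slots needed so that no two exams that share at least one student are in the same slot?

The cycle Music-Biology-Statistics-Calculus-Algebra-Music has odd length 5, so it cannot be 2-colored; at least 3 time slots are needed.
3 time slots suffice: time slot 1 → {Music, Statistics}; time slot 2 → {Biology, Calculus}; time slot 3 → {Algebra}. No two conflicting exams share a time slot.

3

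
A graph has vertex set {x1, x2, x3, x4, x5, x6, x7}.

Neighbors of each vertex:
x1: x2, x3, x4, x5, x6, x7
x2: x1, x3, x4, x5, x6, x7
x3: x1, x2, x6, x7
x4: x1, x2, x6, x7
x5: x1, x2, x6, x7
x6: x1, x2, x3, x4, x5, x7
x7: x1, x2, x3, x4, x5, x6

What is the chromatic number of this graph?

5

x1, x2, x3, x6, x7 are pairwise adjacent (a clique of size 5), so at least 5 colors are needed.
5 colors suffice: color 1 → {x6}; color 2 → {x7}; color 3 → {x2}; color 4 → {x1}; color 5 → {x3, x4, x5}. Every edge joins two different colors.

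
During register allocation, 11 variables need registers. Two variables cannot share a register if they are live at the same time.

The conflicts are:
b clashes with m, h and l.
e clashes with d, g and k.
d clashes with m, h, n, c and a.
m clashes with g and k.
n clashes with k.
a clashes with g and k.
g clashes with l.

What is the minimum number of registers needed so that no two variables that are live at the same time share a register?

d and m conflict, so at least 2 registers are needed.
A valid assignment using 2 registers: b=1, e=2, d=1, m=2, h=2, n=2, c=2, a=2, g=1, l=2, k=1. Each listed conflict is separated.

2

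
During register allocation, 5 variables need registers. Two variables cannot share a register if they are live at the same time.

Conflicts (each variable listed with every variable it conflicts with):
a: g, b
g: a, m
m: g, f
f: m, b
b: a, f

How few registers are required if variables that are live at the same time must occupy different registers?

The cycle b-a-g-m-f-b has odd length 5, so it cannot be 2-colored; at least 3 registers are needed.
Using 3 registers: a=2, g=1, m=3, f=2, b=1. Each listed conflict is separated.

3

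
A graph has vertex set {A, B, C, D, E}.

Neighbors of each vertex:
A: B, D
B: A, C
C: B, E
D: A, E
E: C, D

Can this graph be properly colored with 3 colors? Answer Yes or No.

The chromatic number is 3. The cycle B-A-D-E-C-B has odd length 5, so it cannot be 2-colored; at least 3 colors are needed.
3 colors suffice: color 1 → {B, D}; color 2 → {A, E}; color 3 → {C}.
That is already a proper 3-coloring.

Yes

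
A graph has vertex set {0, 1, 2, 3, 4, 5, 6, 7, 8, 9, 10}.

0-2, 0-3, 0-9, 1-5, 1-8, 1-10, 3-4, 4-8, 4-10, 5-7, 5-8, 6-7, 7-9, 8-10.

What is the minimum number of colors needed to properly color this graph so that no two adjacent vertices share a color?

1, 5, 8 form a triangle, so at least 3 colors are needed.
3 colors suffice: color red → {0, 7, 8}; color blue → {2, 3, 5, 6, 9, 10}; color green → {1, 4}. No two adjacent vertices share a color.

3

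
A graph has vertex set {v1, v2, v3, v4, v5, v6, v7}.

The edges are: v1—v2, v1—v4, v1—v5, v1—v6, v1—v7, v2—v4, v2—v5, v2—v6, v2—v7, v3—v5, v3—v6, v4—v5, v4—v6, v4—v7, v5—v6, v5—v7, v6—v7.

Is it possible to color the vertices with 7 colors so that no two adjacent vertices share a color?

The chromatic number is 6. v1, v2, v4, v5, v6, v7 are mutually adjacent (a clique of size 6), so at least 6 colors are needed.
6 colors suffice: color 1 → {v5}; color 2 → {v6}; color 3 → {v3, v4}; color 4 → {v2}; color 5 → {v7}; color 6 → {v1}.
Since 7 ≥ 6, a proper 7-coloring certainly exists.

Yes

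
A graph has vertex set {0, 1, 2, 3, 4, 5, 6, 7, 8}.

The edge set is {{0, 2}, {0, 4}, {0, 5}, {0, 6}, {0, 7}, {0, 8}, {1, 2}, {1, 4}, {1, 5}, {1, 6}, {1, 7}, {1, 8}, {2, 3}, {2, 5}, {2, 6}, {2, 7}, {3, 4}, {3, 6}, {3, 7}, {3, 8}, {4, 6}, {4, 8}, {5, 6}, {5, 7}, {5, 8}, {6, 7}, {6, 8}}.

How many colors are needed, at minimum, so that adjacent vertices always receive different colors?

1, 2, 5, 6, 7 are pairwise adjacent (a clique of size 5), so at least 5 colors are needed.
5 colors suffice: 0=green, 1=green, 2=purple, 3=green, 4=yellow, 5=yellow, 6=red, 7=blue, 8=blue. Each edge has distinct colors on its endpoints.

5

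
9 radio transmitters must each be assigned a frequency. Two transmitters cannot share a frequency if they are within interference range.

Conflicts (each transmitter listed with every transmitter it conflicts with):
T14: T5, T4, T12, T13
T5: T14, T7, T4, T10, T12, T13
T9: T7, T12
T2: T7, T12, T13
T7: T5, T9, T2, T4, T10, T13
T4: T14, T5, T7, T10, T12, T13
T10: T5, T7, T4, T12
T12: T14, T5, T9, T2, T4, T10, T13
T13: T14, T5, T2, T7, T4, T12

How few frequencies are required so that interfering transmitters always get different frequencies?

5

T14, T5, T4, T12, T13 pairwise conflict, so at least 5 frequencies are needed.
5 frequencies suffice: frequency 1 → {T7, T12}; frequency 2 → {T5, T9, T2}; frequency 3 → {T10, T13}; frequency 4 → {T4}; frequency 5 → {T14}. No two conflicting transmitters share a frequency.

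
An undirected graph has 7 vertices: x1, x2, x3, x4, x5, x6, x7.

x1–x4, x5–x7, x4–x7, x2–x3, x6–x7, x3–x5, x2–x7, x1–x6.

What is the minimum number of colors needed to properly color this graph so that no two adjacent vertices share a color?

x6 and x7 are adjacent, so at least 2 colors are needed.
2 colors suffice: color 1 → {x1, x3, x7}; color 2 → {x2, x4, x5, x6}. Each edge has distinct colors on its endpoints.

2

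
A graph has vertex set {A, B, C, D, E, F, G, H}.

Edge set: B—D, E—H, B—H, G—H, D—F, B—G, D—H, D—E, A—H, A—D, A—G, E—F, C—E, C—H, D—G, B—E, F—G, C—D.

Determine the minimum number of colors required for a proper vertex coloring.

4

C, D, E, H are pairwise adjacent (a clique of size 4), so at least 4 colors are needed.
A valid assignment using 4 colors: A=yellow, B=yellow, C=yellow, D=red, E=green, F=blue, G=green, H=blue. No two adjacent vertices share a color.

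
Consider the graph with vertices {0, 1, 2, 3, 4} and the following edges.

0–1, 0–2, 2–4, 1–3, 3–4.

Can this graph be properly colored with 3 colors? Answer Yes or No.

The chromatic number is 3. The cycle 2-0-1-3-4-2 has odd length 5, so it cannot be 2-colored; at least 3 colors are needed.
One proper 3-coloring: 0=b, 1=a, 2=a, 3=b, 4=c.
That is already a proper 3-coloring.

Yes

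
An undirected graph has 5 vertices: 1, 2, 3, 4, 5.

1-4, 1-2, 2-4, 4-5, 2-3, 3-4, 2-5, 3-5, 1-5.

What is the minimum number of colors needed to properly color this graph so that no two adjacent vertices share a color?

4

1, 2, 4, 5 are mutually adjacent (a clique of size 4), so at least 4 colors are needed.
4 colors suffice: 1=yellow, 2=blue, 3=yellow, 4=red, 5=green. Each edge has distinct colors on its endpoints.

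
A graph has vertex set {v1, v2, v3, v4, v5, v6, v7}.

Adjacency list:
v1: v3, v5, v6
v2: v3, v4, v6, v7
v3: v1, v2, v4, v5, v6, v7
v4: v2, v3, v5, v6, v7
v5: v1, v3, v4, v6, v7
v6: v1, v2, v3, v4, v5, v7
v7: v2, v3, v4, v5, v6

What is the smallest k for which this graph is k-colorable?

v3, v4, v5, v6, v7 form a clique, so at least 5 colors are needed.
5 colors suffice: v1=4, v2=3, v3=2, v4=5, v5=3, v6=1, v7=4. Each edge has distinct colors on its endpoints.

5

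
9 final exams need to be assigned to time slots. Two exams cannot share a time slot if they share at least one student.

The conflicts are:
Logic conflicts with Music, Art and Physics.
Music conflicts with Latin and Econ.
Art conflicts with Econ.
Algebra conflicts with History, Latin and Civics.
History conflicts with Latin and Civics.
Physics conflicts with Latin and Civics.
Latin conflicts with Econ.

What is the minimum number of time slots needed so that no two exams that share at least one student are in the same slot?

3

Algebra, History, Civics are mutually in conflict, so at least 3 time slots are needed.
3 time slots suffice: time slot 1 → {Logic, Latin, Civics}; time slot 2 → {Music, Art, History, Physics}; time slot 3 → {Algebra, Econ}. Each listed conflict is separated.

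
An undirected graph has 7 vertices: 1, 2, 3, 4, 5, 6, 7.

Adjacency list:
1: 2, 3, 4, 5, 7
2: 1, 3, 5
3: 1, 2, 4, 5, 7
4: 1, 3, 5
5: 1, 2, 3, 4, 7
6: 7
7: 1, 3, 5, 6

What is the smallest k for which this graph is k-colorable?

4

1, 3, 4, 5 are mutually adjacent (a clique of size 4), so at least 4 colors are needed.
One proper 4-coloring: 1=b, 2=d, 3=c, 4=d, 5=a, 6=a, 7=d. Every edge joins two different colors.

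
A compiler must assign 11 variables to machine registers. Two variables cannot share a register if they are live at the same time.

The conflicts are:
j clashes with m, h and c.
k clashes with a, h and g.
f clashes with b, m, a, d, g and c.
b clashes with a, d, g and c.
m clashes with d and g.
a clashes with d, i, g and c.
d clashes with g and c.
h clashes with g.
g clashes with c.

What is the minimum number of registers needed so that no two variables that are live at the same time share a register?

f, b, a, d, g, c pairwise conflict, so at least 6 registers are needed.
A valid assignment using 6 registers: j=1, k=3, f=5, b=6, m=2, a=2, d=3, h=2, i=1, g=1, c=4. Each listed conflict is separated.

6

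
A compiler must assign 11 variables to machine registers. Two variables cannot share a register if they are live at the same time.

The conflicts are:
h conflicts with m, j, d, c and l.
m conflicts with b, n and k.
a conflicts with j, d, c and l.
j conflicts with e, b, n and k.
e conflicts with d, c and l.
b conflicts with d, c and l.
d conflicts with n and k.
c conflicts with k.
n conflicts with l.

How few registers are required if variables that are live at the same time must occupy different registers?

2

h and j conflict, so at least 2 registers are needed.
2 registers suffice: register 1 → {m, j, d, c, l}; register 2 → {h, a, e, b, n, k}. Each listed conflict is separated.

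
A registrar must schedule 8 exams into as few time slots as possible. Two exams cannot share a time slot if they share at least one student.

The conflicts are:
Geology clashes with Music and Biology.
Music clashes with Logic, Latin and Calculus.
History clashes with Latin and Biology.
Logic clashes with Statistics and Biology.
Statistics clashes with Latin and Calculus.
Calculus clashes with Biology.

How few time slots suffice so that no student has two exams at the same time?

The cycle Biology-Calculus-Music-Latin-History-Biology has odd length 5, so it cannot be 2-colored; at least 3 time slots are needed.
Using 3 time slots: Geology=2, Music=1, History=3, Logic=2, Statistics=1, Latin=2, Calculus=2, Biology=1. Every pair that conflicts lands in different time slots.

3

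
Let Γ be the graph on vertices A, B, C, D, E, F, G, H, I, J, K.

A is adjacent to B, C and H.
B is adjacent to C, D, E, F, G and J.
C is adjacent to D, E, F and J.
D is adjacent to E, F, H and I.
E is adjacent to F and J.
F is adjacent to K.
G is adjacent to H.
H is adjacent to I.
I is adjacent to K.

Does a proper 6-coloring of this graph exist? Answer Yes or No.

Yes

The chromatic number is 5. B, C, D, E, F are mutually adjacent (a clique of size 5), so at least 5 colors are needed.
5 colors suffice: A=2, B=1, C=3, D=2, E=5, F=4, G=2, H=1, I=3, J=2, K=1.
Since 6 ≥ 5, a proper 6-coloring certainly exists.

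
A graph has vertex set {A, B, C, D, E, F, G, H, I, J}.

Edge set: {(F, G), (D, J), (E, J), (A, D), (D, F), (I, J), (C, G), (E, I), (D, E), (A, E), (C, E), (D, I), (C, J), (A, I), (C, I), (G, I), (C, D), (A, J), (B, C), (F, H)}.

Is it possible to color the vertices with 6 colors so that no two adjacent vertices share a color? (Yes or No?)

Yes

The chromatic number is 5. C, D, E, I, J form a clique, so at least 5 colors are needed.
5 colors suffice: color red → {A, C, F}; color blue → {B, D, G, H}; color green → {I}; color yellow → {J}; color purple → {E}.
Since 6 ≥ 5, a proper 6-coloring certainly exists.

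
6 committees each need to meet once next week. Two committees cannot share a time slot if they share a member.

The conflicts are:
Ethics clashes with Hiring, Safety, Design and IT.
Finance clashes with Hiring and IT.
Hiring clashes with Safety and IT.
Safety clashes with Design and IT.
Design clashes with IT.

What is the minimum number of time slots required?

Ethics, Safety, Design, IT all conflict with each other, so at least 4 time slots are needed.
4 time slots suffice: time slot 1 → {IT}; time slot 2 → {Finance, Safety}; time slot 3 → {Ethics}; time slot 4 → {Hiring, Design}. Each listed conflict is separated.

4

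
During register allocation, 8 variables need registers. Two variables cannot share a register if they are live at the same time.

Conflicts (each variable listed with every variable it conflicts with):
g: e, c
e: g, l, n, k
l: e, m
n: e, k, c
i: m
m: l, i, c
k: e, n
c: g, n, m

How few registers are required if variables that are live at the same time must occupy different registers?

3

e, n, k pairwise conflict, so at least 3 registers are needed.
3 registers suffice: register 1 → {e, i, c}; register 2 → {g, n, m}; register 3 → {l, k}. Each listed conflict is separated.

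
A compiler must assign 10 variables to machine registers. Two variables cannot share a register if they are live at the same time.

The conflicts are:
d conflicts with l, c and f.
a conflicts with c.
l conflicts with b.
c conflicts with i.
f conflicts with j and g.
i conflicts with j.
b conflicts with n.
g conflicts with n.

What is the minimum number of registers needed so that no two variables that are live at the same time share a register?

3

The cycle f-d-c-i-j-f has odd length 5, so it cannot be 2-colored; at least 3 registers are needed.
3 registers suffice: d=2, a=2, l=3, c=1, f=1, i=2, j=3, b=1, g=2, n=3. No two conflicting variables share a register.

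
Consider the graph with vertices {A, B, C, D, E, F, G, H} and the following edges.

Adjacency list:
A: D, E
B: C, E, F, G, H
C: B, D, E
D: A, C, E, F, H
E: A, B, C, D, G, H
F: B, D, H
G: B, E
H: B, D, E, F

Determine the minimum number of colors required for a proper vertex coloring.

3

A, D, E are pairwise adjacent, so at least 3 colors are needed.
A valid assignment using 3 colors: A=3, B=2, C=3, D=2, E=1, F=1, G=3, H=3. Every edge joins two different colors.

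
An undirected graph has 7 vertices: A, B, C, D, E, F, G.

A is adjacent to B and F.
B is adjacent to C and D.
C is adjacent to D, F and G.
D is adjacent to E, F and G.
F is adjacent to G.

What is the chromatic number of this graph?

C, D, F, G form a clique, so at least 4 colors are needed.
4 colors suffice: color 1 → {A, D}; color 2 → {B, E, F}; color 3 → {C}; color 4 → {G}. Every edge joins two different colors.

4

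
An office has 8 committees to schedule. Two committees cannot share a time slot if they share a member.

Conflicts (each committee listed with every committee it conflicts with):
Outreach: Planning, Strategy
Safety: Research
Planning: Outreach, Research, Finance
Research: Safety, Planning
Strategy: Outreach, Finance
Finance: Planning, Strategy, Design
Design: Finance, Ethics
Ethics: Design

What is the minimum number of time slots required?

Strategy and Finance conflict, so at least 2 time slots are needed.
2 time slots suffice: time slot 1 → {Safety, Planning, Strategy, Design}; time slot 2 → {Outreach, Research, Finance, Ethics}. No two conflicting committees share a time slot.

2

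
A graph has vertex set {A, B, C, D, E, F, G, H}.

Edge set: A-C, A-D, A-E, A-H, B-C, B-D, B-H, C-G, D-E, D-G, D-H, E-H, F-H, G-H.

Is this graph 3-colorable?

No

A, D, E, H are mutually adjacent (a clique of size 4), so at least 4 colors are needed.
So 3 colors are not enough.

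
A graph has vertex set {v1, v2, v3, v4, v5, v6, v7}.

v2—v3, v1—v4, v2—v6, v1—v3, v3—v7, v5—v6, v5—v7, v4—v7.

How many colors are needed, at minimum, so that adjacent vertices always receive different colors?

The cycle v6-v5-v7-v3-v2-v6 has odd length 5, so it cannot be 2-colored; at least 3 colors are needed.
One proper 3-coloring: v1=1, v2=3, v3=2, v4=2, v5=2, v6=1, v7=1. Each edge has distinct colors on its endpoints.

3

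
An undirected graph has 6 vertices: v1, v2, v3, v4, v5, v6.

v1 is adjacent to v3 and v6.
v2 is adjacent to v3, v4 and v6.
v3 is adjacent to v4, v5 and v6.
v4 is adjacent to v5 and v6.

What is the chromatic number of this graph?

4

v2, v3, v4, v6 are mutually adjacent (a clique of size 4), so at least 4 colors are needed.
A valid assignment using 4 colors: v1=3, v2=4, v3=1, v4=3, v5=2, v6=2. Every edge joins two different colors.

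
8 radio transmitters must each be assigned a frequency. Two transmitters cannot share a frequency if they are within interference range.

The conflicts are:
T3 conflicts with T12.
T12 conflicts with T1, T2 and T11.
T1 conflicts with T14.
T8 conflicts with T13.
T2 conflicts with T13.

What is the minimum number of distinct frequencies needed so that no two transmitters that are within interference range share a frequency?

2

T3 and T12 conflict, so at least 2 frequencies are needed.
A valid assignment using 2 frequencies: T3=2, T12=1, T1=2, T14=1, T8=2, T2=2, T11=2, T13=1. Each listed conflict is separated.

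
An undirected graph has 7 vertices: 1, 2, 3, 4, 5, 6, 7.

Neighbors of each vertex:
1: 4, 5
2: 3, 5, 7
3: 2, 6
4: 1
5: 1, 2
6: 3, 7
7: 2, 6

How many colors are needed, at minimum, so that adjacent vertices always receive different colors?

2

2 and 3 are adjacent, so at least 2 colors are needed.
A valid assignment using 2 colors: 1=red, 2=red, 3=blue, 4=blue, 5=blue, 6=red, 7=blue. Each edge has distinct colors on its endpoints.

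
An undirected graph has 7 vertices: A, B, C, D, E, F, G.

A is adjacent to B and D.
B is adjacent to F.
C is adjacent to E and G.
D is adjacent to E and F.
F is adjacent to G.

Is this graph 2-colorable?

No

The cycle G-F-D-E-C-G has odd length 5, so it cannot be 2-colored; at least 3 colors are needed.
So 2 colors are not enough.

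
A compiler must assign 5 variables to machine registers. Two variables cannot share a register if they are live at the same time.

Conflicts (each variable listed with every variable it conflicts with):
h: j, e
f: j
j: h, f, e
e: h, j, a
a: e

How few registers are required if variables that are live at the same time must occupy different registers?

h, j, e are mutually in conflict, so at least 3 registers are needed.
A valid assignment using 3 registers: h=3, f=2, j=1, e=2, a=1. Every pair that conflicts lands in different registers.

3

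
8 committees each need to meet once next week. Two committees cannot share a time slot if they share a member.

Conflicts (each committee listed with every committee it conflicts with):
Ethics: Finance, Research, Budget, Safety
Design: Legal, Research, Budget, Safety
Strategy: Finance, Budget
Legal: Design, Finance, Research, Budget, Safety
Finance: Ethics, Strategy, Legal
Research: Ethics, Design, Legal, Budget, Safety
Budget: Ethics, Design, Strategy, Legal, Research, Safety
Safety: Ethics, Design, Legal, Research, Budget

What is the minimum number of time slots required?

Design, Legal, Research, Budget, Safety pairwise conflict, so at least 5 time slots are needed.
5 time slots suffice: time slot 1 → {Finance, Budget}; time slot 2 → {Strategy, Research}; time slot 3 → {Ethics, Legal}; time slot 4 → {Safety}; time slot 5 → {Design}. Every pair that conflicts lands in different time slots.

5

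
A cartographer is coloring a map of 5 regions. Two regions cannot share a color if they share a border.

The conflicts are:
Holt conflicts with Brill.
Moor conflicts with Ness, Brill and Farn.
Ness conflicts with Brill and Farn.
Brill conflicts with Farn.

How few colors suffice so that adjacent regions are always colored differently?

Moor, Ness, Brill, Farn all conflict with each other, so at least 4 colors are needed.
A valid assignment using 4 colors: Holt=2, Moor=4, Ness=2, Brill=1, Farn=3. Each listed conflict is separated.

4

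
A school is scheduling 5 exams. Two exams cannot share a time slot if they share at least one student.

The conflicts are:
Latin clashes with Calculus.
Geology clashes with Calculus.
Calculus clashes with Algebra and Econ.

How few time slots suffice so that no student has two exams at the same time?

2

Latin and Calculus conflict, so at least 2 time slots are needed.
2 time slots suffice: time slot 1 → {Calculus}; time slot 2 → {Latin, Geology, Algebra, Econ}. No two conflicting exams share a time slot.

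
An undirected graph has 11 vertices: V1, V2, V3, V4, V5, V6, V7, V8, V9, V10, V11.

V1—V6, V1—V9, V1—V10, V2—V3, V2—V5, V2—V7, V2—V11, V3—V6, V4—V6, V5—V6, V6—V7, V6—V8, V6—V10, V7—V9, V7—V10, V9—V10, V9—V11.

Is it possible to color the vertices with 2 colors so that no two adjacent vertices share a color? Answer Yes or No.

No

V1, V6, V10 form a triangle, so at least 3 colors are needed.
So 2 colors are not enough.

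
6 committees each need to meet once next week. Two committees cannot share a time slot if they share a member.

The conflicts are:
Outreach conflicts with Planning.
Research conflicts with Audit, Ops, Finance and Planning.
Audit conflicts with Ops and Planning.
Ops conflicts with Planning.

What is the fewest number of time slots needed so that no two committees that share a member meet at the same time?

4

Research, Audit, Ops, Planning pairwise conflict, so at least 4 time slots are needed.
4 time slots suffice: Outreach=2, Research=2, Audit=4, Ops=3, Finance=1, Planning=1. Each listed conflict is separated.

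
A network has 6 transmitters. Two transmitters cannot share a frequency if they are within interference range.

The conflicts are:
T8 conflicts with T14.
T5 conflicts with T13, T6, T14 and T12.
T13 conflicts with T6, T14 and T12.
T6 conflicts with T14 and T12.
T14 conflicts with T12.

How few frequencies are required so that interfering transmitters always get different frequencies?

5

T5, T13, T6, T14, T12 all conflict with each other, so at least 5 frequencies are needed.
5 frequencies suffice: frequency 1 → {T14}; frequency 2 → {T8, T5}; frequency 3 → {T12}; frequency 4 → {T13}; frequency 5 → {T6}. Each listed conflict is separated.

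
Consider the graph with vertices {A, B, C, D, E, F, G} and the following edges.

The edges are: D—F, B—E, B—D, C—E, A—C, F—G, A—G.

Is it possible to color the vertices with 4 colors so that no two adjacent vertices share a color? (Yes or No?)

Yes

The chromatic number is 3. The cycle A-C-E-B-D-F-G-A has odd length 7, so it cannot be 2-colored; at least 3 colors are needed.
3 colors suffice: color 1 → {B, C, G}; color 2 → {A, D, E}; color 3 → {F}.
Since 4 ≥ 3, a proper 4-coloring certainly exists.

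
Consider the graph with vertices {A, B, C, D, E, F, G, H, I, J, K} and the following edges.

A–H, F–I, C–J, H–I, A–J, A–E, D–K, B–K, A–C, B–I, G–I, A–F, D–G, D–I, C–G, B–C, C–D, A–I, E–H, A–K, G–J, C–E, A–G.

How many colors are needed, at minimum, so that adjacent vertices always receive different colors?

4

A, C, G, J are mutually adjacent (a clique of size 4), so at least 4 colors are needed.
4 colors suffice: color red → {A, B, D}; color blue → {C, I, K}; color green → {F, G, H}; color yellow → {E, J}. Every edge joins two different colors.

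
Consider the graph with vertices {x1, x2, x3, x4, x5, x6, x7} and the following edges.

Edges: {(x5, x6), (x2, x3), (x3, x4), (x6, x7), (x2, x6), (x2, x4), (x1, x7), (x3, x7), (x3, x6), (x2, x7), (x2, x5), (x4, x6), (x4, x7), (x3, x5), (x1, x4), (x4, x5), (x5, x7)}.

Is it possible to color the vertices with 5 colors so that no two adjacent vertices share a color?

No

x2, x3, x4, x5, x6, x7 are pairwise adjacent (a clique of size 6), so at least 6 colors are needed.
So 5 colors are not enough.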